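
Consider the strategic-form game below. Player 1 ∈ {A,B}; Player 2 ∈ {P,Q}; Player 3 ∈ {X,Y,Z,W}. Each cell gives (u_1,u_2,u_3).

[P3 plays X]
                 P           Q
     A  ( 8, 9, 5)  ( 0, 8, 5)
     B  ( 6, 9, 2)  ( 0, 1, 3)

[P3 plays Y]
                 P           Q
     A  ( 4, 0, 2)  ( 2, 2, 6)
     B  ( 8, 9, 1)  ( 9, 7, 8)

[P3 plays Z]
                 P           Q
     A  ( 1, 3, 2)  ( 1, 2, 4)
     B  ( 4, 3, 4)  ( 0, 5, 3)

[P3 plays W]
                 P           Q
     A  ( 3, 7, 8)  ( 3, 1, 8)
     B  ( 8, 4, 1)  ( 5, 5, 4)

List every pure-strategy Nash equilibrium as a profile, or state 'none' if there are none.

PSNE: ∅

(A,P,X): not NE [P3→W gives 8>5]
(A,P,Y): not NE [P1→B gives 8>4; P2→Q gives 2>0; P3→W gives 8>2]
(A,P,Z): not NE [P1→B gives 4>1; P3→W gives 8>2]
(A,P,W): not NE [P1→B gives 8>3]
(A,Q,X): not NE [P2→P gives 9>8; P3→W gives 8>5]
(A,Q,Y): not NE [P1→B gives 9>2; P3→W gives 8>6]
(A,Q,Z): not NE [P2→P gives 3>2; P3→W gives 8>4]
(A,Q,W): not NE [P1→B gives 5>3; P2→P gives 7>1]
(B,P,X): not NE [P1→A gives 8>6; P3→Z gives 4>2]
(B,P,Y): not NE [P3→Z gives 4>1]
(B,P,Z): not NE [P2→Q gives 5>3]
(B,P,W): not NE [P2→Q gives 5>4; P3→Z gives 4>1]
(B,Q,X): not NE [P2→P gives 9>1; P3→Y gives 8>3]
(B,Q,Y): not NE [P2→P gives 9>7]
(B,Q,Z): not NE [P1→A gives 1>0; P3→Y gives 8>3]
(B,Q,W): not NE [P3→Y gives 8>4]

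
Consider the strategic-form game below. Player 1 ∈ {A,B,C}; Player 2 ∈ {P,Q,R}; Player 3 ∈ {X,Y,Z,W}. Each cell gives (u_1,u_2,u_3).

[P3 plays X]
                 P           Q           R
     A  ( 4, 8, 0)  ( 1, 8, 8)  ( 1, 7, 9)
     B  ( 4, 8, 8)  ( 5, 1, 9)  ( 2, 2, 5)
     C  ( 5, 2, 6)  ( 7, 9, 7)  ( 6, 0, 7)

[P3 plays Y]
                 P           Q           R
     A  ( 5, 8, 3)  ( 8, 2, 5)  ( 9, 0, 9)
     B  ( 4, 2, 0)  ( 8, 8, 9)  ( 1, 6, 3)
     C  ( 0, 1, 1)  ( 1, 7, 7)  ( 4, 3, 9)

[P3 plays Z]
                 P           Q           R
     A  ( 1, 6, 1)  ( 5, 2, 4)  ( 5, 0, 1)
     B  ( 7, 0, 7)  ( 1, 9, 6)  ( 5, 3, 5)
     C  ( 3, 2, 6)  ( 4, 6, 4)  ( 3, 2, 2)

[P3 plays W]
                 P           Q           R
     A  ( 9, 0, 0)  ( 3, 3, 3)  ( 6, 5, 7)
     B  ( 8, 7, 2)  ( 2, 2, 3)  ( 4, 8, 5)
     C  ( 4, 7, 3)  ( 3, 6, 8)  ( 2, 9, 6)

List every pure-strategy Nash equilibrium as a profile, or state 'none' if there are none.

(A,P,X): not NE [P1→C gives 5>4; P3→Y gives 3>0]
(A,P,Y): NE
(A,P,Z): not NE [P1→B gives 7>1; P3→Y gives 3>1]
(A,P,W): not NE [P2→R gives 5>0; P3→Y gives 3>0]
(A,Q,X): not NE [P1→C gives 7>1]
(A,Q,Y): not NE [P2→P gives 8>2; P3→X gives 8>5]
(A,Q,Z): not NE [P2→P gives 6>2; P3→X gives 8>4]
(A,Q,W): not NE [P2→R gives 5>3; P3→X gives 8>3]
(A,R,X): not NE [P1→C gives 6>1; P2→Q gives 8>7]
(A,R,Y): not NE [P2→P gives 8>0]
(A,R,Z): not NE [P2→P gives 6>0; P3→Y gives 9>1]
(A,R,W): not NE [P3→Y gives 9>7]
(B,P,X): not NE [P1→C gives 5>4]
(B,P,Y): not NE [P1→A gives 5>4; P2→Q gives 8>2; P3→X gives 8>0]
(B,P,Z): not NE [P2→Q gives 9>0; P3→X gives 8>7]
(B,P,W): not NE [P1→A gives 9>8; P2→R gives 8>7; P3→X gives 8>2]
(B,Q,X): not NE [P1→C gives 7>5; P2→P gives 8>1]
(B,Q,Y): NE
(B,Q,Z): not NE [P1→A gives 5>1; P3→Y gives 9>6]
(B,Q,W): not NE [P1→C gives 3>2; P2→R gives 8>2; P3→Y gives 9>3]
(B,R,X): not NE [P1→C gives 6>2; P2→P gives 8>2]
(B,R,Y): not NE [P1→A gives 9>1; P2→Q gives 8>6; P3→W gives 5>3]
(B,R,Z): not NE [P2→Q gives 9>3]
(B,R,W): not NE [P1→A gives 6>4]
(C,P,X): not NE [P2→Q gives 9>2]
(C,P,Y): not NE [P1→A gives 5>0; P2→Q gives 7>1; P3→Z gives 6>1]
(C,P,Z): not NE [P1→B gives 7>3; P2→Q gives 6>2]
(C,P,W): not NE [P1→A gives 9>4; P2→R gives 9>7; P3→Z gives 6>3]
(C,Q,X): not NE [P3→W gives 8>7]
(C,Q,Y): not NE [P1→B gives 8>1; P3→W gives 8>7]
(C,Q,Z): not NE [P1→A gives 5>4; P3→W gives 8>4]
(C,Q,W): not NE [P2→R gives 9>6]
(C,R,X): not NE [P2→Q gives 9>0; P3→Y gives 9>7]
(C,R,Y): not NE [P1→A gives 9>4; P2→Q gives 7>3]
(C,R,Z): not NE [P1→B gives 5>3; P2→Q gives 6>2; P3→Y gives 9>2]
(C,R,W): not NE [P1→A gives 6>2; P3→Y gives 9>6]

PSNE = {(A,P,Y), (B,Q,Y)}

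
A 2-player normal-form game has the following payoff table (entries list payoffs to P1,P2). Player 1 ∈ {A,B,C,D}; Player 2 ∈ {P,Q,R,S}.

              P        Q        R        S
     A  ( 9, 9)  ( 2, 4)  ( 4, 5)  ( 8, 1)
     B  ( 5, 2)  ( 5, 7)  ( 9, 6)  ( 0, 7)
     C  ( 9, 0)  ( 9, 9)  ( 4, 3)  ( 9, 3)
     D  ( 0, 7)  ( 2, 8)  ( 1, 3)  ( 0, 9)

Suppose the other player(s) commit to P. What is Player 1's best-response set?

u_1(A vs P) = 9
u_1(B vs P) = 5
u_1(C vs P) = 9
u_1(D vs P) = 0
max payoff 9 at {A,C}

P1 best: {A,C}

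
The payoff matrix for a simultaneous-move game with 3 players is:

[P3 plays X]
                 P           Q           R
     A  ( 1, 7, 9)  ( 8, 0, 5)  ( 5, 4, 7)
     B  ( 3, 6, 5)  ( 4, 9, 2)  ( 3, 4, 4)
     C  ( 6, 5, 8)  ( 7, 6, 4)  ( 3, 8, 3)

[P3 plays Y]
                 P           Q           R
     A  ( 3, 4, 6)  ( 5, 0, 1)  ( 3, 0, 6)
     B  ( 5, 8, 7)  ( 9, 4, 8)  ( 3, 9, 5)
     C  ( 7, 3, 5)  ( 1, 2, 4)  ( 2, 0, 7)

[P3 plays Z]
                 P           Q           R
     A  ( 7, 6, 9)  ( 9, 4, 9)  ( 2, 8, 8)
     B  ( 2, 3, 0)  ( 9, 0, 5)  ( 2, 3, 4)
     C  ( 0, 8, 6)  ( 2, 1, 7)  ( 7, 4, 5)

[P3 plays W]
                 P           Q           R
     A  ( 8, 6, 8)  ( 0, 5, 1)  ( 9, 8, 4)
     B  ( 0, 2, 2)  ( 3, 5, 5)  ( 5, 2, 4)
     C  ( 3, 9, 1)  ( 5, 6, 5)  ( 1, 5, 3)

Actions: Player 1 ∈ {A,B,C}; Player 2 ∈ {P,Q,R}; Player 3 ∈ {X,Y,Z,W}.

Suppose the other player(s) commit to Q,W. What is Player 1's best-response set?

P1 best: {C}

u_1(A vs Q,W) = 0
u_1(B vs Q,W) = 3
u_1(C vs Q,W) = 5
max payoff 5 at {C}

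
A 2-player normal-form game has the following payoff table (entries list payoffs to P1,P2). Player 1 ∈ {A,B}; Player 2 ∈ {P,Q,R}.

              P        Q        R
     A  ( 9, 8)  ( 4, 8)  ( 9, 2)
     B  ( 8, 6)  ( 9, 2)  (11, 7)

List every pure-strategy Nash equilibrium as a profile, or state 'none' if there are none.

Nash profiles: (A,P), (B,R)

(A,P): NE
(A,Q): not NE [P1→B gives 9>4]
(A,R): not NE [P1→B gives 11>9; P2→Q gives 8>2]
(B,P): not NE [P1→A gives 9>8; P2→R gives 7>6]
(B,Q): not NE [P2→R gives 7>2]
(B,R): NE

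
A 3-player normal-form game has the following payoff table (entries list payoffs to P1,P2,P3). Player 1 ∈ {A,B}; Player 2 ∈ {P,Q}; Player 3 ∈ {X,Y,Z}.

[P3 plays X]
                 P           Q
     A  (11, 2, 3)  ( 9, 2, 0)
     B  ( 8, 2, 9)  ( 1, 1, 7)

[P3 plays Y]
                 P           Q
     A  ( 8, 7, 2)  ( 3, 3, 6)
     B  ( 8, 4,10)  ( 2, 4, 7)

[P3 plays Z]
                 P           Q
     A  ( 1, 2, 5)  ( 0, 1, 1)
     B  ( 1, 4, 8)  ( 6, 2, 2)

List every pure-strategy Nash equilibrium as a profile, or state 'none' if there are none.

PSNE = {(A,P,Z), (B,P,Y)}

(A,P,X): not NE [P3→Z gives 5>3]
(A,P,Y): not NE [P3→Z gives 5>2]
(A,P,Z): NE
(A,Q,X): not NE [P3→Y gives 6>0]
(A,Q,Y): not NE [P2→P gives 7>3]
(A,Q,Z): not NE [P1→B gives 6>0; P2→P gives 2>1; P3→Y gives 6>1]
(B,P,X): not NE [P1→A gives 11>8; P3→Y gives 10>9]
(B,P,Y): NE
(B,P,Z): not NE [P3→Y gives 10>8]
(B,Q,X): not NE [P1→A gives 9>1; P2→P gives 2>1]
(B,Q,Y): not NE [P1→A gives 3>2]
(B,Q,Z): not NE [P2→P gives 4>2; P3→Y gives 7>2]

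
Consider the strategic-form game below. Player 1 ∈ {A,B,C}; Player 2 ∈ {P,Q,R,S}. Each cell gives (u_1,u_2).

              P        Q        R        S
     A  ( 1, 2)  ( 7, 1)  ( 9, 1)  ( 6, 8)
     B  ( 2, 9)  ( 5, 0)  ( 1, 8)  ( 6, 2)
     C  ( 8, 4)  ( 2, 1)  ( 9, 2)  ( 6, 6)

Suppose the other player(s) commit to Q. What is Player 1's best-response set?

u_1(A vs Q) = 7
u_1(B vs Q) = 5
u_1(C vs Q) = 2
max payoff 7 at {A}

P1 best: {A}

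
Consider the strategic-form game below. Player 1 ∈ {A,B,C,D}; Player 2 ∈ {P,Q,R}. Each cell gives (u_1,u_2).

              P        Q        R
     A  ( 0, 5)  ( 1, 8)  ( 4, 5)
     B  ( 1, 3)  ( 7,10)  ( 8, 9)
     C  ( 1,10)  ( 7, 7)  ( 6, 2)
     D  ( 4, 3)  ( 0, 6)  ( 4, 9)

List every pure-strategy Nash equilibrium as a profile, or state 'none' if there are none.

Nash profiles: (B,Q)

(A,P): not NE [P1→D gives 4>0; P2→Q gives 8>5]
(A,Q): not NE [P1→C gives 7>1]
(A,R): not NE [P1→B gives 8>4; P2→Q gives 8>5]
(B,P): not NE [P1→D gives 4>1; P2→Q gives 10>3]
(B,Q): NE
(B,R): not NE [P2→Q gives 10>9]
(C,P): not NE [P1→D gives 4>1]
(C,Q): not NE [P2→P gives 10>7]
(C,R): not NE [P1→B gives 8>6; P2→P gives 10>2]
(D,P): not NE [P2→R gives 9>3]
(D,Q): not NE [P1→C gives 7>0; P2→R gives 9>6]
(D,R): not NE [P1→B gives 8>4]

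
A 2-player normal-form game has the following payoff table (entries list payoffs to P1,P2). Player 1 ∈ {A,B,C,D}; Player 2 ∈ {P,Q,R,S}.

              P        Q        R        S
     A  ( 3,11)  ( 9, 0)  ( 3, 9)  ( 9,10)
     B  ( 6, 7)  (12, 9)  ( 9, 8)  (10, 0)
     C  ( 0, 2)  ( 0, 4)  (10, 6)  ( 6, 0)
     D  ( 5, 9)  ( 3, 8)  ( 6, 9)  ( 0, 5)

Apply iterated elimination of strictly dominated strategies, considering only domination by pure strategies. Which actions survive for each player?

Remaining: P1:{B,C} P2:{Q,R}

P1 drop A (B beats it: P:6>3 Q:12>9 R:9>3 S:10>9)
P1 drop D (B beats it: P:6>5 Q:12>3 R:9>6 S:10>0)
P2 drop P (Q beats it: B:9>7 C:4>2)
P2 drop S (Q beats it: B:9>0 C:4>0)
P1→{B,C} P2→{Q,R}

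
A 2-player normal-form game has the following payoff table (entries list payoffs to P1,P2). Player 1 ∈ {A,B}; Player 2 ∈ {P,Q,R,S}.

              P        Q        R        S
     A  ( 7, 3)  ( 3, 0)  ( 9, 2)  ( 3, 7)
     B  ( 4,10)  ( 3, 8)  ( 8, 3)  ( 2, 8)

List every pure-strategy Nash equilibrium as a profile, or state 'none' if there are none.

Nash profiles: (A,S)

(A,P): not NE [P2→S gives 7>3]
(A,Q): not NE [P2→S gives 7>0]
(A,R): not NE [P2→S gives 7>2]
(A,S): NE
(B,P): not NE [P1→A gives 7>4]
(B,Q): not NE [P2→P gives 10>8]
(B,R): not NE [P1→A gives 9>8; P2→P gives 10>3]
(B,S): not NE [P1→A gives 3>2; P2→P gives 10>8]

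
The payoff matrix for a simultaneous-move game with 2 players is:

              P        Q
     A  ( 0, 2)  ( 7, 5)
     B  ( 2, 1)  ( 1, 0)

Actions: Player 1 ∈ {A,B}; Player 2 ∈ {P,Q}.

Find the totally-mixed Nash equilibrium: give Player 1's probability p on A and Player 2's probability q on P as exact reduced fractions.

P1 indiff ⇒ q·0+(1-q)·7 = q·2+(1-q)·1 ⇒ q(-2) = (1-q)(-6) ⇒ q = 3/4
P2 indiff ⇒ p·2+(1-p)·1 = p·5+(1-p)·0 ⇒ p(-3) = (1-p)(-1) ⇒ p = 1/4

(p,q) = (1/4, 3/4)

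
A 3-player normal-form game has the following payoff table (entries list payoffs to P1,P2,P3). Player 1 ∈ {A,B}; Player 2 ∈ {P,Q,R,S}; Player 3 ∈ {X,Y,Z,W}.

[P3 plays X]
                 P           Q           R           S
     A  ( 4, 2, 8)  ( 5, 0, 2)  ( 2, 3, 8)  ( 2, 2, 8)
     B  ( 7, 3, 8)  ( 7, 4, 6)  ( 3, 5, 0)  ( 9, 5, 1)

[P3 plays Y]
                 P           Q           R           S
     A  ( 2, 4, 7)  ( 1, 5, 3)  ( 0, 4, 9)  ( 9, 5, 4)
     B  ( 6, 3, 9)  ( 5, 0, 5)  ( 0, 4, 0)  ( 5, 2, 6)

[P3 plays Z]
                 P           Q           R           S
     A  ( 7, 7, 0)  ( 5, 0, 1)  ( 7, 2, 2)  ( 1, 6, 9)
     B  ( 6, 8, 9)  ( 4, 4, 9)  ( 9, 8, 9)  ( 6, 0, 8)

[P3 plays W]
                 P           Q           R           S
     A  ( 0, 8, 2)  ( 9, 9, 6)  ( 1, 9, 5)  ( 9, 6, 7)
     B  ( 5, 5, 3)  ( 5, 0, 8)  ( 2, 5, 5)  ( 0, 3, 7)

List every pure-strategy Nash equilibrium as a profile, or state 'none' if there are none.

PSNE = {(A,Q,W), (B,R,Z)}

(A,P,X): not NE [P1→B gives 7>4; P2→R gives 3>2]
(A,P,Y): not NE [P1→B gives 6>2; P2→S gives 5>4; P3→X gives 8>7]
(A,P,Z): not NE [P3→X gives 8>0]
(A,P,W): not NE [P1→B gives 5>0; P2→R gives 9>8; P3→X gives 8>2]
(A,Q,X): not NE [P1→B gives 7>5; P2→R gives 3>0; P3→W gives 6>2]
(A,Q,Y): not NE [P1→B gives 5>1; P3→W gives 6>3]
(A,Q,Z): not NE [P2→P gives 7>0; P3→W gives 6>1]
(A,Q,W): NE
(A,R,X): not NE [P1→B gives 3>2; P3→Y gives 9>8]
(A,R,Y): not NE [P2→S gives 5>4]
(A,R,Z): not NE [P1→B gives 9>7; P2→P gives 7>2; P3→Y gives 9>2]
(A,R,W): not NE [P1→B gives 2>1; P3→Y gives 9>5]
(A,S,X): not NE [P1→B gives 9>2; P2→R gives 3>2; P3→Z gives 9>8]
(A,S,Y): not NE [P3→Z gives 9>4]
(A,S,Z): not NE [P1→B gives 6>1; P2→P gives 7>6]
(A,S,W): not NE [P2→R gives 9>6; P3→Z gives 9>7]
(B,P,X): not NE [P2→S gives 5>3; P3→Z gives 9>8]
(B,P,Y): not NE [P2→R gives 4>3]
(B,P,Z): not NE [P1→A gives 7>6]
(B,P,W): not NE [P3→Z gives 9>3]
(B,Q,X): not NE [P2→S gives 5>4; P3→Z gives 9>6]
(B,Q,Y): not NE [P2→R gives 4>0; P3→Z gives 9>5]
(B,Q,Z): not NE [P1→A gives 5>4; P2→R gives 8>4]
(B,Q,W): not NE [P1→A gives 9>5; P2→R gives 5>0; P3→Z gives 9>8]
(B,R,X): not NE [P3→Z gives 9>0]
(B,R,Y): not NE [P3→Z gives 9>0]
(B,R,Z): NE
(B,R,W): not NE [P3→Z gives 9>5]
(B,S,X): not NE [P3→Z gives 8>1]
(B,S,Y): not NE [P1→A gives 9>5; P2→R gives 4>2; P3→Z gives 8>6]
(B,S,Z): not NE [P2→R gives 8>0]
(B,S,W): not NE [P1→A gives 9>0; P2→R gives 5>3; P3→Z gives 8>7]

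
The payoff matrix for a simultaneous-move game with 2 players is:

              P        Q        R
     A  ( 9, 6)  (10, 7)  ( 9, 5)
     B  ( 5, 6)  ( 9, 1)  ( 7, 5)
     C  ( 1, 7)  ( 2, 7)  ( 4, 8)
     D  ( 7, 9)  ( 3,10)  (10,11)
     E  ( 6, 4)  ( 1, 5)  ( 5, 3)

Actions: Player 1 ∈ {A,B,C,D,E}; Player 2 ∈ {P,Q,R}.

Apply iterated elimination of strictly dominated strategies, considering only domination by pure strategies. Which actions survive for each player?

Survivors P1:{A,D} P2:{Q,R}

P1 drop B (A beats it: P:9>5 Q:10>9 R:9>7)
P1 drop C (A beats it: P:9>1 Q:10>2 R:9>4)
P1 drop E (A beats it: P:9>6 Q:10>1 R:9>5)
P2 drop P (Q beats it: A:7>6 D:10>9)
P1→{A,D} P2→{Q,R}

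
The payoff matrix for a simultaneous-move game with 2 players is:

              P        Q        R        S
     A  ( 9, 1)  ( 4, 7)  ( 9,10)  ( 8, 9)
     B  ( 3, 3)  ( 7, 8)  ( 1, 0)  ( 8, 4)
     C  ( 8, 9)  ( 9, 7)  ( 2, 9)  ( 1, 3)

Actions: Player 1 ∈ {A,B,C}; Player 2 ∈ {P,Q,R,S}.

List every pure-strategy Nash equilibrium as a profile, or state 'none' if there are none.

(A,P): not NE [P2→R gives 10>1]
(A,Q): not NE [P1→C gives 9>4; P2→R gives 10>7]
(A,R): NE
(A,S): not NE [P2→R gives 10>9]
(B,P): not NE [P1→A gives 9>3; P2→Q gives 8>3]
(B,Q): not NE [P1→C gives 9>7]
(B,R): not NE [P1→A gives 9>1; P2→Q gives 8>0]
(B,S): not NE [P2→Q gives 8>4]
(C,P): not NE [P1→A gives 9>8]
(C,Q): not NE [P2→R gives 9>7]
(C,R): not NE [P1→A gives 9>2]
(C,S): not NE [P1→B gives 8>1; P2→R gives 9>3]

Nash profiles: (A,R)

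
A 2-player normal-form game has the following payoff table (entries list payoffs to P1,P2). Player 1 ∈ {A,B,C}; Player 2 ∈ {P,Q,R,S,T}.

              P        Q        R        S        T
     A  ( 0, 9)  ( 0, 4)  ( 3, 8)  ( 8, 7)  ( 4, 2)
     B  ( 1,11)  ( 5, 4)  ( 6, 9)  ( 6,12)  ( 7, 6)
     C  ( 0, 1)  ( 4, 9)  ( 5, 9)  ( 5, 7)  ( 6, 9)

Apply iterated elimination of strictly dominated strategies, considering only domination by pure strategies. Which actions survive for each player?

P1 drop C (B beats it: P:1>0 Q:5>4 R:6>5 S:6>5 T:7>6)
P2 drop Q (P beats it: A:9>4 B:11>4)
P2 drop R (P beats it: A:9>8 B:11>9)
P2 drop T (P beats it: A:9>2 B:11>6)
P1→{A,B} P2→{P,S}

IESDS → P1:{A,B} P2:{P,S}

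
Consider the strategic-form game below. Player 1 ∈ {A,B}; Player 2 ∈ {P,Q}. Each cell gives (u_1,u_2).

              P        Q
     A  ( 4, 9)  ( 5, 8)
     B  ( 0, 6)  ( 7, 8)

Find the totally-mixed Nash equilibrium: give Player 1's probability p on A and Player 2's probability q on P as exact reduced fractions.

(p,q) = (2/3, 1/3)

P1 indiff ⇒ q·4+(1-q)·5 = q·0+(1-q)·7 ⇒ q(4) = (1-q)(2) ⇒ q = 1/3
P2 indiff ⇒ p·9+(1-p)·6 = p·8+(1-p)·8 ⇒ p(1) = (1-p)(2) ⇒ p = 2/3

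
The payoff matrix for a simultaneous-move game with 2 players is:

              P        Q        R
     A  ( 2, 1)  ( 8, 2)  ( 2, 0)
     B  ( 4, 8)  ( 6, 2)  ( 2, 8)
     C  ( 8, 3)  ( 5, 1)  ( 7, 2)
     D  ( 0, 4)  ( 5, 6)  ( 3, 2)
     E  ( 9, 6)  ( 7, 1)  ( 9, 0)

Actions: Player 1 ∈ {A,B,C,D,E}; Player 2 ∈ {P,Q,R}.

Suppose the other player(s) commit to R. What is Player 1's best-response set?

u_1(A vs R) = 2
u_1(B vs R) = 2
u_1(C vs R) = 7
u_1(D vs R) = 3
u_1(E vs R) = 9
max payoff 9 at {E}

BR_1 = {E}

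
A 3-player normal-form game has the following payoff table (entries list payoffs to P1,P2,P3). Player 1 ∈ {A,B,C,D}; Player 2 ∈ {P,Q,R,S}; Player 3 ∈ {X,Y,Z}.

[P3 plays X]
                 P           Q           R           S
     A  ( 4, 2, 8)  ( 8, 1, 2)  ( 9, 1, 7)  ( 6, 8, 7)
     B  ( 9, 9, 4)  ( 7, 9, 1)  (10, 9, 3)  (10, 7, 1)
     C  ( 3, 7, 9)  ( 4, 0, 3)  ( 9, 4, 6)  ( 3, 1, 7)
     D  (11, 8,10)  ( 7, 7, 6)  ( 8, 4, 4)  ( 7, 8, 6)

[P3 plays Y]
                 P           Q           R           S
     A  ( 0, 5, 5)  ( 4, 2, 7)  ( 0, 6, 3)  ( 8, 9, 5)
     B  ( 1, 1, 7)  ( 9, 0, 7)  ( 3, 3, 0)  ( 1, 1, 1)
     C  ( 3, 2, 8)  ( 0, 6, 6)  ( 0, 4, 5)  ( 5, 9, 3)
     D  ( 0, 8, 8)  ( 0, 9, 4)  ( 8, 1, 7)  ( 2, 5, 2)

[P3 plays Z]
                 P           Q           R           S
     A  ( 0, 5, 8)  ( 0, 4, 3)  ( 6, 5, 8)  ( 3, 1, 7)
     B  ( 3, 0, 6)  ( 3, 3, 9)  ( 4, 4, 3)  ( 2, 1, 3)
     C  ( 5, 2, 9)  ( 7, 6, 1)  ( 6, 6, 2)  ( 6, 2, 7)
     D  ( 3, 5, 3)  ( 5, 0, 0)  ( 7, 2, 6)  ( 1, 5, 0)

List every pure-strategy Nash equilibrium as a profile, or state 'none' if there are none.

(A,P,X): not NE [P1→D gives 11>4; P2→S gives 8>2]
(A,P,Y): not NE [P1→C gives 3>0; P2→S gives 9>5; P3→Z gives 8>5]
(A,P,Z): not NE [P1→C gives 5>0]
(A,Q,X): not NE [P2→S gives 8>1; P3→Y gives 7>2]
(A,Q,Y): not NE [P1→B gives 9>4; P2→S gives 9>2]
(A,Q,Z): not NE [P1→C gives 7>0; P2→R gives 5>4; P3→Y gives 7>3]
(A,R,X): not NE [P1→B gives 10>9; P2→S gives 8>1; P3→Z gives 8>7]
(A,R,Y): not NE [P1→D gives 8>0; P2→S gives 9>6; P3→Z gives 8>3]
(A,R,Z): not NE [P1→D gives 7>6]
(A,S,X): not NE [P1→B gives 10>6]
(A,S,Y): not NE [P3→Z gives 7>5]
(A,S,Z): not NE [P1→C gives 6>3; P2→R gives 5>1]
(B,P,X): not NE [P1→D gives 11>9; P3→Y gives 7>4]
(B,P,Y): not NE [P1→C gives 3>1; P2→R gives 3>1]
(B,P,Z): not NE [P1→C gives 5>3; P2→R gives 4>0; P3→Y gives 7>6]
(B,Q,X): not NE [P1→A gives 8>7; P3→Z gives 9>1]
(B,Q,Y): not NE [P2→R gives 3>0; P3→Z gives 9>7]
(B,Q,Z): not NE [P1→C gives 7>3; P2→R gives 4>3]
(B,R,X): NE
(B,R,Y): not NE [P1→D gives 8>3; P3→Z gives 3>0]
(B,R,Z): not NE [P1→D gives 7>4]
(B,S,X): not NE [P2→R gives 9>7; P3→Z gives 3>1]
(B,S,Y): not NE [P1→A gives 8>1; P2→R gives 3>1; P3→Z gives 3>1]
(B,S,Z): not NE [P1→C gives 6>2; P2→R gives 4>1]
(C,P,X): not NE [P1→D gives 11>3]
(C,P,Y): not NE [P2→S gives 9>2; P3→Z gives 9>8]
(C,P,Z): not NE [P2→R gives 6>2]
(C,Q,X): not NE [P1→A gives 8>4; P2→P gives 7>0; P3→Y gives 6>3]
(C,Q,Y): not NE [P1→B gives 9>0; P2→S gives 9>6]
(C,Q,Z): not NE [P3→Y gives 6>1]
(C,R,X): not NE [P1→B gives 10>9; P2→P gives 7>4]
(C,R,Y): not NE [P1→D gives 8>0; P2→S gives 9>4; P3→X gives 6>5]
(C,R,Z): not NE [P1→D gives 7>6; P3→X gives 6>2]
(C,S,X): not NE [P1→B gives 10>3; P2→P gives 7>1]
(C,S,Y): not NE [P1→A gives 8>5; P3→Z gives 7>3]
(C,S,Z): not NE [P2→R gives 6>2]
(D,P,X): NE
(D,P,Y): not NE [P1→C gives 3>0; P2→Q gives 9>8; P3→X gives 10>8]
(D,P,Z): not NE [P1→C gives 5>3; P3→X gives 10>3]
(D,Q,X): not NE [P1→A gives 8>7; P2→S gives 8>7]
(D,Q,Y): not NE [P1→B gives 9>0; P3→X gives 6>4]
(D,Q,Z): not NE [P1→C gives 7>5; P2→S gives 5>0; P3→X gives 6>0]
(D,R,X): not NE [P1→B gives 10>8; P2→S gives 8>4; P3→Y gives 7>4]
(D,R,Y): not NE [P2→Q gives 9>1]
(D,R,Z): not NE [P2→S gives 5>2; P3→Y gives 7>6]
(D,S,X): not NE [P1→B gives 10>7]
(D,S,Y): not NE [P1→A gives 8>2; P2→Q gives 9>5; P3→X gives 6>2]
(D,S,Z): not NE [P1→C gives 6>1; P3→X gives 6>0]

Nash profiles: (B,R,X), (D,P,X)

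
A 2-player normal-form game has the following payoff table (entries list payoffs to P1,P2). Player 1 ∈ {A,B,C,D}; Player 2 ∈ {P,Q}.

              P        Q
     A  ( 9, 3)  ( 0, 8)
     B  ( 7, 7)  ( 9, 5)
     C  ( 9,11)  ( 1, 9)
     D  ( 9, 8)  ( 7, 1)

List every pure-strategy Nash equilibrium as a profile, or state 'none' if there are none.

NE set: (C,P), (D,P)

(A,P): not NE [P2→Q gives 8>3]
(A,Q): not NE [P1→B gives 9>0]
(B,P): not NE [P1→D gives 9>7]
(B,Q): not NE [P2→P gives 7>5]
(C,P): NE
(C,Q): not NE [P1→B gives 9>1; P2→P gives 11>9]
(D,P): NE
(D,Q): not NE [P1→B gives 9>7; P2→P gives 8>1]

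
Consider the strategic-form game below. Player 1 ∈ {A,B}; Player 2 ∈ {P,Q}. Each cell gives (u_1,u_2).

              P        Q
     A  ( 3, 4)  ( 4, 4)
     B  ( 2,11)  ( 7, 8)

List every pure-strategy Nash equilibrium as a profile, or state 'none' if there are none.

NE set: (A,P)

(A,P): NE
(A,Q): not NE [P1→B gives 7>4]
(B,P): not NE [P1→A gives 3>2]
(B,Q): not NE [P2→P gives 11>8]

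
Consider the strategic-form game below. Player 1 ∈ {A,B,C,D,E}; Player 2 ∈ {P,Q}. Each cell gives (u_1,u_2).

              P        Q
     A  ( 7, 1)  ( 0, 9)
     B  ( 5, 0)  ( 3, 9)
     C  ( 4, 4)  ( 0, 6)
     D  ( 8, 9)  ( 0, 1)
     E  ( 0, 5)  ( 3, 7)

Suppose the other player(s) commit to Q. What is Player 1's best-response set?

u_1(A vs Q) = 0
u_1(B vs Q) = 3
u_1(C vs Q) = 0
u_1(D vs Q) = 0
u_1(E vs Q) = 3
max payoff 3 at {B,E}

argmax u_1 = {B,E}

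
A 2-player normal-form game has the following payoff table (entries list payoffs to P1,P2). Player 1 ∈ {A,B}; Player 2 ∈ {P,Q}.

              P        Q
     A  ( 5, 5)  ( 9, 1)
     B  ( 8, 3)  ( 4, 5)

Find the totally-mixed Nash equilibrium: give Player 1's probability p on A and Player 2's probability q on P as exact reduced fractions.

(p,q) = (1/3, 5/8)

P1 indiff ⇒ q·5+(1-q)·9 = q·8+(1-q)·4 ⇒ q(-3) = (1-q)(-5) ⇒ q = 5/8
P2 indiff ⇒ p·5+(1-p)·3 = p·1+(1-p)·5 ⇒ p(4) = (1-p)(2) ⇒ p = 1/3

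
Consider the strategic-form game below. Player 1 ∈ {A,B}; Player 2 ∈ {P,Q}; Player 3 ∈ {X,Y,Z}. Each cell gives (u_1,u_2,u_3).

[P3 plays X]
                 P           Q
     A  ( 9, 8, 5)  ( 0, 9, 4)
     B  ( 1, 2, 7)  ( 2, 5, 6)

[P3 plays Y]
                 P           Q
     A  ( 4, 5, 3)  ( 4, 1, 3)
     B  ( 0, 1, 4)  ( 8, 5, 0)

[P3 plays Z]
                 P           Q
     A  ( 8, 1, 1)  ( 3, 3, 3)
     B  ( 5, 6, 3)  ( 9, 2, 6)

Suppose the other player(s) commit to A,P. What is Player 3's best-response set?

BR_3 = {X}

u_3(X vs A,P) = 5
u_3(Y vs A,P) = 3
u_3(Z vs A,P) = 1
max payoff 5 at {X}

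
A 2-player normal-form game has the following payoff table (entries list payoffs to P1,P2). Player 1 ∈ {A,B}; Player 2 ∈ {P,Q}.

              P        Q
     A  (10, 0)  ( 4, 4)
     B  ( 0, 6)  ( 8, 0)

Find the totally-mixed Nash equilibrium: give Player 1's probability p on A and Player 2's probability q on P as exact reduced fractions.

p=3/5, q=2/7

P1 indiff ⇒ q·10+(1-q)·4 = q·0+(1-q)·8 ⇒ q(10) = (1-q)(4) ⇒ q = 2/7
P2 indiff ⇒ p·0+(1-p)·6 = p·4+(1-p)·0 ⇒ p(-4) = (1-p)(-6) ⇒ p = 3/5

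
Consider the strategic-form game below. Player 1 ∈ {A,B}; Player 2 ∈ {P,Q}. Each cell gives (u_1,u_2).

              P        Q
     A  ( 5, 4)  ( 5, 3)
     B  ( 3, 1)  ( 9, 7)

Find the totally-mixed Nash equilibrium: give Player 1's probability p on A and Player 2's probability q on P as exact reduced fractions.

P1 indiff ⇒ q·5+(1-q)·5 = q·3+(1-q)·9 ⇒ q(2) = (1-q)(4) ⇒ q = 2/3
P2 indiff ⇒ p·4+(1-p)·1 = p·3+(1-p)·7 ⇒ p(1) = (1-p)(6) ⇒ p = 6/7

(p,q) = (6/7, 2/3)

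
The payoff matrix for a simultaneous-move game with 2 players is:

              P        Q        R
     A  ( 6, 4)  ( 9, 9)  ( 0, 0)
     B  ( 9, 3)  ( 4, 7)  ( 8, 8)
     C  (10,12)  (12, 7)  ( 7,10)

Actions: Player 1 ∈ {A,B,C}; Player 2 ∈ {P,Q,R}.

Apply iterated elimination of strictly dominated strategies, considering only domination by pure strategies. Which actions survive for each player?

P1 drop A (C beats it: P:10>6 Q:12>9 R:7>0)
P2 drop Q (R beats it: B:8>7 C:10>7)
P1→{B,C} P2→{P,R}

Survivors P1:{B,C} P2:{P,R}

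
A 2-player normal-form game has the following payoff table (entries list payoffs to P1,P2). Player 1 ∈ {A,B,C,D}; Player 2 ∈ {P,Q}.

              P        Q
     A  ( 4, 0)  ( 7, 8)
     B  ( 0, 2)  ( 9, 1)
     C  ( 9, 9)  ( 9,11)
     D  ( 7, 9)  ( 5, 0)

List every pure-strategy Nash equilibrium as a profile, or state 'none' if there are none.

(A,P): not NE [P1→C gives 9>4; P2→Q gives 8>0]
(A,Q): not NE [P1→C gives 9>7]
(B,P): not NE [P1→C gives 9>0]
(B,Q): not NE [P2→P gives 2>1]
(C,P): not NE [P2→Q gives 11>9]
(C,Q): NE
(D,P): not NE [P1→C gives 9>7]
(D,Q): not NE [P1→C gives 9>5; P2→P gives 9>0]

PSNE = {(C,Q)}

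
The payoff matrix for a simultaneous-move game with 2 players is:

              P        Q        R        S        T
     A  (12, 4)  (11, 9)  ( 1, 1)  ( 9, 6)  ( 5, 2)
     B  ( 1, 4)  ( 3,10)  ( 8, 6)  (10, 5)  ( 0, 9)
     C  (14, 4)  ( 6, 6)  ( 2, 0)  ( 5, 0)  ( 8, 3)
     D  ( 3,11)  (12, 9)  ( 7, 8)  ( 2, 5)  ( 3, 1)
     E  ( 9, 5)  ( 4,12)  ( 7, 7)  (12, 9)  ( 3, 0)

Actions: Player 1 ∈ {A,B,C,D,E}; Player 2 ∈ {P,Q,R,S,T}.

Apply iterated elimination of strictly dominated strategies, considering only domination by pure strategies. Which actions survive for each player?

P2 drop R (Q beats it: A:9>1 B:10>6 C:6>0 D:9>8 E:12>7)
P1 drop B (E beats it: P:9>1 Q:4>3 S:12>10 T:3>0)
P2 drop S (Q beats it: A:9>6 C:6>0 D:9>5 E:12>9)
P1 drop E (A beats it: P:12>9 Q:11>4 T:5>3)
P2 drop T (P beats it: A:4>2 C:4>3 D:11>1)
P1→{A,C,D} P2→{P,Q}

IESDS → P1:{A,C,D} P2:{P,Q}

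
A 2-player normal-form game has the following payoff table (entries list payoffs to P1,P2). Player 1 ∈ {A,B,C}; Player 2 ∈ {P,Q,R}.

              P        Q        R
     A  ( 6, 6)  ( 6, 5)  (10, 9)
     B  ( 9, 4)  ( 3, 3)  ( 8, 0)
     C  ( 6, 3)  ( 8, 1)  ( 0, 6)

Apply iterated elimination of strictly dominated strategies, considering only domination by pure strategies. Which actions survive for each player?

Remaining: P1:{A,B} P2:{P,R}

P2 drop Q (P beats it: A:6>5 B:4>3 C:3>1)
P1 drop C (B beats it: P:9>6 R:8>0)
P1→{A,B} P2→{P,R}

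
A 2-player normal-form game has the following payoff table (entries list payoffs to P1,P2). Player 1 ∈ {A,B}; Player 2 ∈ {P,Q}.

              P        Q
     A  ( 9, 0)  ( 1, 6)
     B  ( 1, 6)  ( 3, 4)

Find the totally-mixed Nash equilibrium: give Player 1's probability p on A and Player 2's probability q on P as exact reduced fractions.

P1 mixes 1/4 on A; P2 mixes 1/5 on P

P1 indiff ⇒ q·9+(1-q)·1 = q·1+(1-q)·3 ⇒ q(8) = (1-q)(2) ⇒ q = 1/5
P2 indiff ⇒ p·0+(1-p)·6 = p·6+(1-p)·4 ⇒ p(-6) = (1-p)(-2) ⇒ p = 1/4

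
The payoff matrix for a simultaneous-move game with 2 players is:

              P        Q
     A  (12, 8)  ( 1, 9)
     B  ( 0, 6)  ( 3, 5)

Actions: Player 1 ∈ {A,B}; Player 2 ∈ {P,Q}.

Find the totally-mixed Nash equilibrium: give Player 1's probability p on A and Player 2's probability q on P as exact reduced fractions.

p=1/2, q=1/7

P1 indiff ⇒ q·12+(1-q)·1 = q·0+(1-q)·3 ⇒ q(12) = (1-q)(2) ⇒ q = 1/7
P2 indiff ⇒ p·8+(1-p)·6 = p·9+(1-p)·5 ⇒ p(-1) = (1-p)(-1) ⇒ p = 1/2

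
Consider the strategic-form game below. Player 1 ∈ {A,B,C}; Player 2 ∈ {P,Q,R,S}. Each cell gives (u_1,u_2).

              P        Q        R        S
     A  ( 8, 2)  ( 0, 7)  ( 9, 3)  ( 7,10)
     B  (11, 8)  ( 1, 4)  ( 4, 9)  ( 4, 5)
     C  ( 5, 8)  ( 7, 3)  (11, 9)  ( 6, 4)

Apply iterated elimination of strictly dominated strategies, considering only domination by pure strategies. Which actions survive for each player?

IESDS → P1:{A,C} P2:{R,S}

P2 drop P (R beats it: A:3>2 B:9>8 C:9>8)
P1 drop B (C beats it: Q:7>1 R:11>4 S:6>4)
P2 drop Q (S beats it: A:10>7 C:4>3)
P1→{A,C} P2→{R,S}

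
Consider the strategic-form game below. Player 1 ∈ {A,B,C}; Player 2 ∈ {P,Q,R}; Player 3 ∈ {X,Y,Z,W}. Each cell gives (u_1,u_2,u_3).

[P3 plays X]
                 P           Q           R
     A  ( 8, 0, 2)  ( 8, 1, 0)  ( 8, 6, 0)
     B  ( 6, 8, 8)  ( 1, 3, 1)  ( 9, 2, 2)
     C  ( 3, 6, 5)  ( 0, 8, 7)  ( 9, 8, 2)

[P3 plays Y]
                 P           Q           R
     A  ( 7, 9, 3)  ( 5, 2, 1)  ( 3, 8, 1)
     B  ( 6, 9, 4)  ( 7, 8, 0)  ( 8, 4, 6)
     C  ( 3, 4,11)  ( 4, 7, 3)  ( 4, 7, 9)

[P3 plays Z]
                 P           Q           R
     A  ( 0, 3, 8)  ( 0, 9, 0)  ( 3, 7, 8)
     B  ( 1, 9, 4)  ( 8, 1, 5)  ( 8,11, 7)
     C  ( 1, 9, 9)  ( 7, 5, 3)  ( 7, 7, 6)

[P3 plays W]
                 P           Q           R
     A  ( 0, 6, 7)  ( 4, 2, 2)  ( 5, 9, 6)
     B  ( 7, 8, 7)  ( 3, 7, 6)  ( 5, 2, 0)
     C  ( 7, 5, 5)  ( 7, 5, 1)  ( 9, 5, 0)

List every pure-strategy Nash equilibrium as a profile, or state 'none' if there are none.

Nash profiles: (B,R,Z)

(A,P,X): not NE [P2→R gives 6>0; P3→Z gives 8>2]
(A,P,Y): not NE [P3→Z gives 8>3]
(A,P,Z): not NE [P1→C gives 1>0; P2→Q gives 9>3]
(A,P,W): not NE [P1→C gives 7>0; P2→R gives 9>6; P3→Z gives 8>7]
(A,Q,X): not NE [P2→R gives 6>1; P3→W gives 2>0]
(A,Q,Y): not NE [P1→B gives 7>5; P2→P gives 9>2; P3→W gives 2>1]
(A,Q,Z): not NE [P1→B gives 8>0; P3→W gives 2>0]
(A,Q,W): not NE [P1→C gives 7>4; P2→R gives 9>2]
(A,R,X): not NE [P1→C gives 9>8; P3→Z gives 8>0]
(A,R,Y): not NE [P1→B gives 8>3; P2→P gives 9>8; P3→Z gives 8>1]
(A,R,Z): not NE [P1→B gives 8>3; P2→Q gives 9>7]
(A,R,W): not NE [P1→C gives 9>5; P3→Z gives 8>6]
(B,P,X): not NE [P1→A gives 8>6]
(B,P,Y): not NE [P1→A gives 7>6; P3→X gives 8>4]
(B,P,Z): not NE [P2→R gives 11>9; P3→X gives 8>4]
(B,P,W): not NE [P3→X gives 8>7]
(B,Q,X): not NE [P1→A gives 8>1; P2→P gives 8>3; P3→W gives 6>1]
(B,Q,Y): not NE [P2→P gives 9>8; P3→W gives 6>0]
(B,Q,Z): not NE [P2→R gives 11>1; P3→W gives 6>5]
(B,Q,W): not NE [P1→C gives 7>3; P2→P gives 8>7]
(B,R,X): not NE [P2→P gives 8>2; P3→Z gives 7>2]
(B,R,Y): not NE [P2→P gives 9>4; P3→Z gives 7>6]
(B,R,Z): NE
(B,R,W): not NE [P1→C gives 9>5; P2→P gives 8>2; P3→Z gives 7>0]
(C,P,X): not NE [P1→A gives 8>3; P2→R gives 8>6; P3→Y gives 11>5]
(C,P,Y): not NE [P1→A gives 7>3; P2→R gives 7>4]
(C,P,Z): not NE [P3→Y gives 11>9]
(C,P,W): not NE [P3→Y gives 11>5]
(C,Q,X): not NE [P1→A gives 8>0]
(C,Q,Y): not NE [P1→B gives 7>4; P3→X gives 7>3]
(C,Q,Z): not NE [P1→B gives 8>7; P2→P gives 9>5; P3→X gives 7>3]
(C,Q,W): not NE [P3→X gives 7>1]
(C,R,X): not NE [P3→Y gives 9>2]
(C,R,Y): not NE [P1→B gives 8>4]
(C,R,Z): not NE [P1→B gives 8>7; P2→P gives 9>7; P3→Y gives 9>6]
(C,R,W): not NE [P3→Y gives 9>0]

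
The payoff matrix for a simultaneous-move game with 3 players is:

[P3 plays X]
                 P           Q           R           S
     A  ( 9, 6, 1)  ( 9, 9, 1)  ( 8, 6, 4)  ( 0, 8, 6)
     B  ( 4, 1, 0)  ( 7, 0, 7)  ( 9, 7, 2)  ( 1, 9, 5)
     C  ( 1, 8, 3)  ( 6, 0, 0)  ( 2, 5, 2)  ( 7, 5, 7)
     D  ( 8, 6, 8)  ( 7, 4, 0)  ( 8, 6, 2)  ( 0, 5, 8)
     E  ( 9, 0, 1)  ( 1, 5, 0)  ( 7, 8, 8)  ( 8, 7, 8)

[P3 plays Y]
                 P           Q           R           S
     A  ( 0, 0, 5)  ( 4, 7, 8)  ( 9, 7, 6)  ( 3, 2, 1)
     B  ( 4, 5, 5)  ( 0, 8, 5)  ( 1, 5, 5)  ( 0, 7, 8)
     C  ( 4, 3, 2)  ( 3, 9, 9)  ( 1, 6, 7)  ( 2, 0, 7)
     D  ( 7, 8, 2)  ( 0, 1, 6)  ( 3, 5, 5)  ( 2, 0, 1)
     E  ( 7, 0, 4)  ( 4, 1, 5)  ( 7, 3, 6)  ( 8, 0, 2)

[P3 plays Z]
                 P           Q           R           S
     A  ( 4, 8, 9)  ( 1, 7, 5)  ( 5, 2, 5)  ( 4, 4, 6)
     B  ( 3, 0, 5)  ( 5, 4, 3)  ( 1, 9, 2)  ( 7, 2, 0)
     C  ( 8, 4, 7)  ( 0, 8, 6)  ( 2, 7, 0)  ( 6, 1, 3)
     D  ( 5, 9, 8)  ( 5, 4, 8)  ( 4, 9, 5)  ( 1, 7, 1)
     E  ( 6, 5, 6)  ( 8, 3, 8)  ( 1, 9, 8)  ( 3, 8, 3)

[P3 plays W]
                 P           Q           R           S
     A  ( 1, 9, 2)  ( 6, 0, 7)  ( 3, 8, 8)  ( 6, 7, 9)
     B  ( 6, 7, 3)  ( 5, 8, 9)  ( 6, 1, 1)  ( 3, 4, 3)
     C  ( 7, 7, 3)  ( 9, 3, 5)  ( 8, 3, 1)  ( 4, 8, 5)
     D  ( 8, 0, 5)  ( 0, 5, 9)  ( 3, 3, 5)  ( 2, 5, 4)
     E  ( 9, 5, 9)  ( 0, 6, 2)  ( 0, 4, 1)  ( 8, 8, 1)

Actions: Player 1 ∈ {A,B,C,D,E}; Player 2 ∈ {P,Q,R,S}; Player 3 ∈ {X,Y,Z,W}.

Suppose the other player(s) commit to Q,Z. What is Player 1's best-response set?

P1 best: {E}

u_1(A vs Q,Z) = 1
u_1(B vs Q,Z) = 5
u_1(C vs Q,Z) = 0
u_1(D vs Q,Z) = 5
u_1(E vs Q,Z) = 8
max payoff 8 at {E}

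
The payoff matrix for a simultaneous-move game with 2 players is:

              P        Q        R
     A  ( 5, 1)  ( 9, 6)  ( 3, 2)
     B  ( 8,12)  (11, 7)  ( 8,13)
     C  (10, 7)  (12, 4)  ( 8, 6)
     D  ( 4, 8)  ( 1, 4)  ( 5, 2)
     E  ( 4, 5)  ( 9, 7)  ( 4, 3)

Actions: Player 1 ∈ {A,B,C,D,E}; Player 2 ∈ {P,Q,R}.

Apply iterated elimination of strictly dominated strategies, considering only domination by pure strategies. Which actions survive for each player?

P1 drop A (B beats it: P:8>5 Q:11>9 R:8>3)
P1 drop D (B beats it: P:8>4 Q:11>1 R:8>5)
P1 drop E (B beats it: P:8>4 Q:11>9 R:8>4)
P2 drop Q (P beats it: B:12>7 C:7>4)
P1→{B,C} P2→{P,R}

Survivors P1:{B,C} P2:{P,R}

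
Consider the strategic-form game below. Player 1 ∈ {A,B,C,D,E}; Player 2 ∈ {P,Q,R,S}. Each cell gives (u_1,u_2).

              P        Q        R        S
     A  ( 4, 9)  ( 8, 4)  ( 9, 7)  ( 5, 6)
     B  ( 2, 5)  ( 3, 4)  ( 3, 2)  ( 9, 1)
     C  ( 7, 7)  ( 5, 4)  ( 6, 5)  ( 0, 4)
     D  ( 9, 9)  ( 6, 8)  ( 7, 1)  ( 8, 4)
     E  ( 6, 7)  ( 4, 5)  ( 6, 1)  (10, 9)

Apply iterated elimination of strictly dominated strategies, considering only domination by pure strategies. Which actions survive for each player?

Survivors P1:{D,E} P2:{P,S}

P1 drop B (E beats it: P:6>2 Q:4>3 R:6>3 S:10>9)
P1 drop C (D beats it: P:9>7 Q:6>5 R:7>6 S:8>0)
P2 drop Q (P beats it: A:9>4 D:9>8 E:7>5)
P2 drop R (P beats it: A:9>7 D:9>1 E:7>1)
P1 drop A (D beats it: P:9>4 S:8>5)
P1→{D,E} P2→{P,S}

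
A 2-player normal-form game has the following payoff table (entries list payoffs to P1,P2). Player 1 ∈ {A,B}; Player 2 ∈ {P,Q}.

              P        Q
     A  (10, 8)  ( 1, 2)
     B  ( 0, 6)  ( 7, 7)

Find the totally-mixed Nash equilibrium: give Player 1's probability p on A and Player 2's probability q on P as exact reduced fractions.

P1 mixes 1/7 on A; P2 mixes 3/8 on P

P1 indiff ⇒ q·10+(1-q)·1 = q·0+(1-q)·7 ⇒ q(10) = (1-q)(6) ⇒ q = 3/8
P2 indiff ⇒ p·8+(1-p)·6 = p·2+(1-p)·7 ⇒ p(6) = (1-p)(1) ⇒ p = 1/7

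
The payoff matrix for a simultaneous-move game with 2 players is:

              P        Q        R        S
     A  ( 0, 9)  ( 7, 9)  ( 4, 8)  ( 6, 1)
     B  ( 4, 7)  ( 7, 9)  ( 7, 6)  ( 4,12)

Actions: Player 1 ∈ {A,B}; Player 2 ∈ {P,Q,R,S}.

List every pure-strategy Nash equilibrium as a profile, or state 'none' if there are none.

(A,P): not NE [P1→B gives 4>0]
(A,Q): NE
(A,R): not NE [P1→B gives 7>4; P2→Q gives 9>8]
(A,S): not NE [P2→Q gives 9>1]
(B,P): not NE [P2→S gives 12>7]
(B,Q): not NE [P2→S gives 12>9]
(B,R): not NE [P2→S gives 12>6]
(B,S): not NE [P1→A gives 6>4]

PSNE = {(A,Q)}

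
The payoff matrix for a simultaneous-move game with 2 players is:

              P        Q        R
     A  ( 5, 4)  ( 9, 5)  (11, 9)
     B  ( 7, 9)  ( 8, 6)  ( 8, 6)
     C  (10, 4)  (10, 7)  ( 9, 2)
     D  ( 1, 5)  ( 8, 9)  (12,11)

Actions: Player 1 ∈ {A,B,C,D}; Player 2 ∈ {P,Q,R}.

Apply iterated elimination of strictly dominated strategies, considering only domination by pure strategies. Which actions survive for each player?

P1 drop B (C beats it: P:10>7 Q:10>8 R:9>8)
P2 drop P (Q beats it: A:5>4 C:7>4 D:9>5)
P1→{A,C,D} P2→{Q,R}

Survivors P1:{A,C,D} P2:{Q,R}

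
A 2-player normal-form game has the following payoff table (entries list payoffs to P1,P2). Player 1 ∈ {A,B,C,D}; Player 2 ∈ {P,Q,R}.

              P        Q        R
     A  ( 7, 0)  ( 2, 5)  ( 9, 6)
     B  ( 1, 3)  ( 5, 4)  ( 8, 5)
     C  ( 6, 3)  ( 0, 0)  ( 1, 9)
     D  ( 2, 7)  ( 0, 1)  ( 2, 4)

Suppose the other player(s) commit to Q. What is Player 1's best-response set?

u_1(A vs Q) = 2
u_1(B vs Q) = 5
u_1(C vs Q) = 0
u_1(D vs Q) = 0
max payoff 5 at {B}

argmax u_1 = {B}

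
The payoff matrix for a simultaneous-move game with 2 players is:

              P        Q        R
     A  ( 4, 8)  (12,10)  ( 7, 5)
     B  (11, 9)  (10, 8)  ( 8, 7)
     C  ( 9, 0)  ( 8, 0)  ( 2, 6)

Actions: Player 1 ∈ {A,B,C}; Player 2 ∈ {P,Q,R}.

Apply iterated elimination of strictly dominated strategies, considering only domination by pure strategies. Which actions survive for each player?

Remaining: P1:{A,B} P2:{P,Q}

P1 drop C (B beats it: P:11>9 Q:10>8 R:8>2)
P2 drop R (P beats it: A:8>5 B:9>7)
P1→{A,B} P2→{P,Q}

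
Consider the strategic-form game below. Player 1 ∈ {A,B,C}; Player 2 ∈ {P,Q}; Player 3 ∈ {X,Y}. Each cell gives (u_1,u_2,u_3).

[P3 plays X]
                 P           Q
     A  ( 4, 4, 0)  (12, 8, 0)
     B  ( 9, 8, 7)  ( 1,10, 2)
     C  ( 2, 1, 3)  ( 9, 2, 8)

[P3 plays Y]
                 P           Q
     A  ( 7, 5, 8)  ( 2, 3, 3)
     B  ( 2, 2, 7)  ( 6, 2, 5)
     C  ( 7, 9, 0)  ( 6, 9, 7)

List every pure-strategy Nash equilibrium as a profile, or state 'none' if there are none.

NE set: (A,P,Y), (B,Q,Y)

(A,P,X): not NE [P1→B gives 9>4; P2→Q gives 8>4; P3→Y gives 8>0]
(A,P,Y): NE
(A,Q,X): not NE [P3→Y gives 3>0]
(A,Q,Y): not NE [P1→C gives 6>2; P2→P gives 5>3]
(B,P,X): not NE [P2→Q gives 10>8]
(B,P,Y): not NE [P1→C gives 7>2]
(B,Q,X): not NE [P1→A gives 12>1; P3→Y gives 5>2]
(B,Q,Y): NE
(C,P,X): not NE [P1→B gives 9>2; P2→Q gives 2>1]
(C,P,Y): not NE [P3→X gives 3>0]
(C,Q,X): not NE [P1→A gives 12>9]
(C,Q,Y): not NE [P3→X gives 8>7]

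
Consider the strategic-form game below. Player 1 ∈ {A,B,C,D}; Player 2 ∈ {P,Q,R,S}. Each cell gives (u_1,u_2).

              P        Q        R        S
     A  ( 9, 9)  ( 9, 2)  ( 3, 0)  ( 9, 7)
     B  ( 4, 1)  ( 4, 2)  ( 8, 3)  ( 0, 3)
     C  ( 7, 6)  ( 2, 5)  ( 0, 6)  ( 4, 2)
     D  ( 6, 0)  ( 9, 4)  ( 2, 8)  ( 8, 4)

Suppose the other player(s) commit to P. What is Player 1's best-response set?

argmax u_1 = {A}

u_1(A vs P) = 9
u_1(B vs P) = 4
u_1(C vs P) = 7
u_1(D vs P) = 6
max payoff 9 at {A}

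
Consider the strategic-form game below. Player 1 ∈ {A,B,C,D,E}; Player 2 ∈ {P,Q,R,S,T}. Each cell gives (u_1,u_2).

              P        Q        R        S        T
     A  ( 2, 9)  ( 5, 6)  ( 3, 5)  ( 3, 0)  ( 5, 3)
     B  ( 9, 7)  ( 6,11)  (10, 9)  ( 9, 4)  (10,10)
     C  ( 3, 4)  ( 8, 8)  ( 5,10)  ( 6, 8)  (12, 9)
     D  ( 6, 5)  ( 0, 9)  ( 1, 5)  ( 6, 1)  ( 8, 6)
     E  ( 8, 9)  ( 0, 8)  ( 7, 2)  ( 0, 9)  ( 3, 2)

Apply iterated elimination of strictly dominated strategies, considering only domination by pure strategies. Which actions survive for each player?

P1 drop A (B beats it: P:9>2 Q:6>5 R:10>3 S:9>3 T:10>5)
P1 drop D (B beats it: P:9>6 Q:6>0 R:10>1 S:9>6 T:10>8)
P1 drop E (B beats it: P:9>8 Q:6>0 R:10>7 S:9>0 T:10>3)
P2 drop P (Q beats it: B:11>7 C:8>4)
P2 drop S (R beats it: B:9>4 C:10>8)
P1→{B,C} P2→{Q,R,T}

Remaining: P1:{B,C} P2:{Q,R,T}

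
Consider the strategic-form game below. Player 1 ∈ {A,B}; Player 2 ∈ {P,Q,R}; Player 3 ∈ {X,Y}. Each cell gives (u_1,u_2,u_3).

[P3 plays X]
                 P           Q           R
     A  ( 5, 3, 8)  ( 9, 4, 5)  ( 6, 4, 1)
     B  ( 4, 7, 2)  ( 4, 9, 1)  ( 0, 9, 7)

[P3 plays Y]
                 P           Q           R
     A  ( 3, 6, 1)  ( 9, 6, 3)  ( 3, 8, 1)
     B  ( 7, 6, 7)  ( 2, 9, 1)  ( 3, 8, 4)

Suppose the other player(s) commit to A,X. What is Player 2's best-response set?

u_2(P vs A,X) = 3
u_2(Q vs A,X) = 4
u_2(R vs A,X) = 4
max payoff 4 at {Q,R}

BR_2 = {Q,R}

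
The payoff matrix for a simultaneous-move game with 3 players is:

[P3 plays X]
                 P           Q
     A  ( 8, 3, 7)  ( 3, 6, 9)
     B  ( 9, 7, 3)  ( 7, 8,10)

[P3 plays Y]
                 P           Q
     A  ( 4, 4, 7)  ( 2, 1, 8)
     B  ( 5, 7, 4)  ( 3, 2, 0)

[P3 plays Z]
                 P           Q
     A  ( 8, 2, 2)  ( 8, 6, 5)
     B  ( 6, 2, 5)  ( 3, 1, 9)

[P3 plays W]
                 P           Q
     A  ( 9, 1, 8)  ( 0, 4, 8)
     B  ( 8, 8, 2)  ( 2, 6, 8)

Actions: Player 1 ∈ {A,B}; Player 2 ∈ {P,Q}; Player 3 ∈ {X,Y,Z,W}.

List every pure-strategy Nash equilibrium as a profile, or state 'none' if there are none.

(A,P,X): not NE [P1→B gives 9>8; P2→Q gives 6>3; P3→W gives 8>7]
(A,P,Y): not NE [P1→B gives 5>4; P3→W gives 8>7]
(A,P,Z): not NE [P2→Q gives 6>2; P3→W gives 8>2]
(A,P,W): not NE [P2→Q gives 4>1]
(A,Q,X): not NE [P1→B gives 7>3]
(A,Q,Y): not NE [P1→B gives 3>2; P2→P gives 4>1; P3→X gives 9>8]
(A,Q,Z): not NE [P3→X gives 9>5]
(A,Q,W): not NE [P1→B gives 2>0; P3→X gives 9>8]
(B,P,X): not NE [P2→Q gives 8>7; P3→Z gives 5>3]
(B,P,Y): not NE [P3→Z gives 5>4]
(B,P,Z): not NE [P1→A gives 8>6]
(B,P,W): not NE [P1→A gives 9>8; P3→Z gives 5>2]
(B,Q,X): NE
(B,Q,Y): not NE [P2→P gives 7>2; P3→X gives 10>0]
(B,Q,Z): not NE [P1→A gives 8>3; P2→P gives 2>1; P3→X gives 10>9]
(B,Q,W): not NE [P2→P gives 8>6; P3→X gives 10>8]

PSNE = {(B,Q,X)}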